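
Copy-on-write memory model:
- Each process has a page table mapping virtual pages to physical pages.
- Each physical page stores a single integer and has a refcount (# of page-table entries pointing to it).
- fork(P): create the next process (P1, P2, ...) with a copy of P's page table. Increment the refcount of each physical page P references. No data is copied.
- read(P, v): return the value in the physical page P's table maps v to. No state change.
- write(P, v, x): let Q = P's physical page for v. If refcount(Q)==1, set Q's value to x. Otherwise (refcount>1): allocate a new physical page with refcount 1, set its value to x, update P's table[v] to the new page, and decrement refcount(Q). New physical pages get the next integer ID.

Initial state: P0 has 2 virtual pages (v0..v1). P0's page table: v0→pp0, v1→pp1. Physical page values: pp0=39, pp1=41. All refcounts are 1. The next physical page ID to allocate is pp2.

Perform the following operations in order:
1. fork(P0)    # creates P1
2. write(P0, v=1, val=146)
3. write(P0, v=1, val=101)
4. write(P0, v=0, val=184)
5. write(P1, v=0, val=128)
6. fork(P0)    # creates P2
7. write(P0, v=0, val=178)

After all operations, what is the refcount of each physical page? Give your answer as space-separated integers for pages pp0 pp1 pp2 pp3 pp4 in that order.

Answer: 1 1 2 1 1

Derivation:
Op 1: fork(P0) -> P1. 2 ppages; refcounts: pp0:2 pp1:2
Op 2: write(P0, v1, 146). refcount(pp1)=2>1 -> COPY to pp2. 3 ppages; refcounts: pp0:2 pp1:1 pp2:1
Op 3: write(P0, v1, 101). refcount(pp2)=1 -> write in place. 3 ppages; refcounts: pp0:2 pp1:1 pp2:1
Op 4: write(P0, v0, 184). refcount(pp0)=2>1 -> COPY to pp3. 4 ppages; refcounts: pp0:1 pp1:1 pp2:1 pp3:1
Op 5: write(P1, v0, 128). refcount(pp0)=1 -> write in place. 4 ppages; refcounts: pp0:1 pp1:1 pp2:1 pp3:1
Op 6: fork(P0) -> P2. 4 ppages; refcounts: pp0:1 pp1:1 pp2:2 pp3:2
Op 7: write(P0, v0, 178). refcount(pp3)=2>1 -> COPY to pp4. 5 ppages; refcounts: pp0:1 pp1:1 pp2:2 pp3:1 pp4:1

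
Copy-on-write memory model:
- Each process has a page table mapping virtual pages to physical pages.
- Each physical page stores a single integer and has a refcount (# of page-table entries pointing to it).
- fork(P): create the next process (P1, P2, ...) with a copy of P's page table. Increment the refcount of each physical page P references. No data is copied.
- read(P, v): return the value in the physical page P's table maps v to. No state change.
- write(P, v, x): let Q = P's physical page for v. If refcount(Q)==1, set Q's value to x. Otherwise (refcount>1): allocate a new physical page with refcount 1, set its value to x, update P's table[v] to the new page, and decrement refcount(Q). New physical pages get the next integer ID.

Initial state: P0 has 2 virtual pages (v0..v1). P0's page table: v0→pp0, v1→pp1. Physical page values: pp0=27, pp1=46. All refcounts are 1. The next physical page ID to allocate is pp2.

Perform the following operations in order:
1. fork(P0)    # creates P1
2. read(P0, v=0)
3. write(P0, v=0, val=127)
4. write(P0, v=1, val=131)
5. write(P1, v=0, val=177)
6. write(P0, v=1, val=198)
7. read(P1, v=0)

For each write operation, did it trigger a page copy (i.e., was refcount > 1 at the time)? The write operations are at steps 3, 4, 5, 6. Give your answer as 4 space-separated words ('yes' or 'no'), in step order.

Op 1: fork(P0) -> P1. 2 ppages; refcounts: pp0:2 pp1:2
Op 2: read(P0, v0) -> 27. No state change.
Op 3: write(P0, v0, 127). refcount(pp0)=2>1 -> COPY to pp2. 3 ppages; refcounts: pp0:1 pp1:2 pp2:1
Op 4: write(P0, v1, 131). refcount(pp1)=2>1 -> COPY to pp3. 4 ppages; refcounts: pp0:1 pp1:1 pp2:1 pp3:1
Op 5: write(P1, v0, 177). refcount(pp0)=1 -> write in place. 4 ppages; refcounts: pp0:1 pp1:1 pp2:1 pp3:1
Op 6: write(P0, v1, 198). refcount(pp3)=1 -> write in place. 4 ppages; refcounts: pp0:1 pp1:1 pp2:1 pp3:1
Op 7: read(P1, v0) -> 177. No state change.

yes yes no no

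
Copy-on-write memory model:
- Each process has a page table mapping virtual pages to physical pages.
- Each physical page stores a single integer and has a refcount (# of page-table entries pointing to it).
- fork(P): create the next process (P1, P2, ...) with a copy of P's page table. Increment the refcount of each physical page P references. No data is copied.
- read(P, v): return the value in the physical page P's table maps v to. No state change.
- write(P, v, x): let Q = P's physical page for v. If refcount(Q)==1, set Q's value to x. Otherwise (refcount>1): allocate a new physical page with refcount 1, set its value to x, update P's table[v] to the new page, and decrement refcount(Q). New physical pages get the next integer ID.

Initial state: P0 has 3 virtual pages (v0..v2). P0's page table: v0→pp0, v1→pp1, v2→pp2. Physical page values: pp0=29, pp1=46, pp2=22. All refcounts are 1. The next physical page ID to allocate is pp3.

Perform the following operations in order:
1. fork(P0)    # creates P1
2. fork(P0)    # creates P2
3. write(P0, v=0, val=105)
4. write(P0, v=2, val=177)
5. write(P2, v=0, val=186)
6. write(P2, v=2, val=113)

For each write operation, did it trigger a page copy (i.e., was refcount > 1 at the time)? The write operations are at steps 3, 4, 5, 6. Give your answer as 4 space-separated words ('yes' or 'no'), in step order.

Op 1: fork(P0) -> P1. 3 ppages; refcounts: pp0:2 pp1:2 pp2:2
Op 2: fork(P0) -> P2. 3 ppages; refcounts: pp0:3 pp1:3 pp2:3
Op 3: write(P0, v0, 105). refcount(pp0)=3>1 -> COPY to pp3. 4 ppages; refcounts: pp0:2 pp1:3 pp2:3 pp3:1
Op 4: write(P0, v2, 177). refcount(pp2)=3>1 -> COPY to pp4. 5 ppages; refcounts: pp0:2 pp1:3 pp2:2 pp3:1 pp4:1
Op 5: write(P2, v0, 186). refcount(pp0)=2>1 -> COPY to pp5. 6 ppages; refcounts: pp0:1 pp1:3 pp2:2 pp3:1 pp4:1 pp5:1
Op 6: write(P2, v2, 113). refcount(pp2)=2>1 -> COPY to pp6. 7 ppages; refcounts: pp0:1 pp1:3 pp2:1 pp3:1 pp4:1 pp5:1 pp6:1

yes yes yes yes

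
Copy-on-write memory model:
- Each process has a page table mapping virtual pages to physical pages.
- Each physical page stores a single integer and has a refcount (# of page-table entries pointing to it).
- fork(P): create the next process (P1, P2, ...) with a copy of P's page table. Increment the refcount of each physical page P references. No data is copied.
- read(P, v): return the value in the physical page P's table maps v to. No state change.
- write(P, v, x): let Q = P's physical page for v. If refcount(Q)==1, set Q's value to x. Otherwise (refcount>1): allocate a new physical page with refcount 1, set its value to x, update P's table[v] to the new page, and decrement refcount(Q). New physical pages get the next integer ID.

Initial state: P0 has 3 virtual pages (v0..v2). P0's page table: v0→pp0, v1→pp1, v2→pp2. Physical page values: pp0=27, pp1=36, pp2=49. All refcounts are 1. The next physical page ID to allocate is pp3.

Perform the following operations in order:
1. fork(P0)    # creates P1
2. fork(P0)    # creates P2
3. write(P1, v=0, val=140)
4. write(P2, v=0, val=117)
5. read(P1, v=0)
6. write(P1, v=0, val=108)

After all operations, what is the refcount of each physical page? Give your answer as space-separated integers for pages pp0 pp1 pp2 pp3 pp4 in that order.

Answer: 1 3 3 1 1

Derivation:
Op 1: fork(P0) -> P1. 3 ppages; refcounts: pp0:2 pp1:2 pp2:2
Op 2: fork(P0) -> P2. 3 ppages; refcounts: pp0:3 pp1:3 pp2:3
Op 3: write(P1, v0, 140). refcount(pp0)=3>1 -> COPY to pp3. 4 ppages; refcounts: pp0:2 pp1:3 pp2:3 pp3:1
Op 4: write(P2, v0, 117). refcount(pp0)=2>1 -> COPY to pp4. 5 ppages; refcounts: pp0:1 pp1:3 pp2:3 pp3:1 pp4:1
Op 5: read(P1, v0) -> 140. No state change.
Op 6: write(P1, v0, 108). refcount(pp3)=1 -> write in place. 5 ppages; refcounts: pp0:1 pp1:3 pp2:3 pp3:1 pp4:1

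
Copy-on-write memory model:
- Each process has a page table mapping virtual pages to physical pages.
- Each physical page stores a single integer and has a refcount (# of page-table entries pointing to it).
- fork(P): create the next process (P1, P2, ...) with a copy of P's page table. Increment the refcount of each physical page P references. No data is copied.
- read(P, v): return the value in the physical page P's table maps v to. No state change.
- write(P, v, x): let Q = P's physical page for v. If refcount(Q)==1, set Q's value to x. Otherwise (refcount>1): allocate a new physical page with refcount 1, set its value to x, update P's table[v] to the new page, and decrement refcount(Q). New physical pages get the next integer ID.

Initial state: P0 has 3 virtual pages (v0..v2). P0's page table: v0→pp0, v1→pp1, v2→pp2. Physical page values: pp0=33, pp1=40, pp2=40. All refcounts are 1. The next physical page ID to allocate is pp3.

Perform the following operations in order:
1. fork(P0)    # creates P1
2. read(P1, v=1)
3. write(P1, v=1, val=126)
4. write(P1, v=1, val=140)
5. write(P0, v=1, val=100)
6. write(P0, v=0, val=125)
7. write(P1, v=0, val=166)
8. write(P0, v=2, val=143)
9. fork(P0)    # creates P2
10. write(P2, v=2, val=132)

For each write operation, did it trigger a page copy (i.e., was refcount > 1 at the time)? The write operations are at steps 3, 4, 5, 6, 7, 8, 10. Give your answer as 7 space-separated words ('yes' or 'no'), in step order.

Op 1: fork(P0) -> P1. 3 ppages; refcounts: pp0:2 pp1:2 pp2:2
Op 2: read(P1, v1) -> 40. No state change.
Op 3: write(P1, v1, 126). refcount(pp1)=2>1 -> COPY to pp3. 4 ppages; refcounts: pp0:2 pp1:1 pp2:2 pp3:1
Op 4: write(P1, v1, 140). refcount(pp3)=1 -> write in place. 4 ppages; refcounts: pp0:2 pp1:1 pp2:2 pp3:1
Op 5: write(P0, v1, 100). refcount(pp1)=1 -> write in place. 4 ppages; refcounts: pp0:2 pp1:1 pp2:2 pp3:1
Op 6: write(P0, v0, 125). refcount(pp0)=2>1 -> COPY to pp4. 5 ppages; refcounts: pp0:1 pp1:1 pp2:2 pp3:1 pp4:1
Op 7: write(P1, v0, 166). refcount(pp0)=1 -> write in place. 5 ppages; refcounts: pp0:1 pp1:1 pp2:2 pp3:1 pp4:1
Op 8: write(P0, v2, 143). refcount(pp2)=2>1 -> COPY to pp5. 6 ppages; refcounts: pp0:1 pp1:1 pp2:1 pp3:1 pp4:1 pp5:1
Op 9: fork(P0) -> P2. 6 ppages; refcounts: pp0:1 pp1:2 pp2:1 pp3:1 pp4:2 pp5:2
Op 10: write(P2, v2, 132). refcount(pp5)=2>1 -> COPY to pp6. 7 ppages; refcounts: pp0:1 pp1:2 pp2:1 pp3:1 pp4:2 pp5:1 pp6:1

yes no no yes no yes yes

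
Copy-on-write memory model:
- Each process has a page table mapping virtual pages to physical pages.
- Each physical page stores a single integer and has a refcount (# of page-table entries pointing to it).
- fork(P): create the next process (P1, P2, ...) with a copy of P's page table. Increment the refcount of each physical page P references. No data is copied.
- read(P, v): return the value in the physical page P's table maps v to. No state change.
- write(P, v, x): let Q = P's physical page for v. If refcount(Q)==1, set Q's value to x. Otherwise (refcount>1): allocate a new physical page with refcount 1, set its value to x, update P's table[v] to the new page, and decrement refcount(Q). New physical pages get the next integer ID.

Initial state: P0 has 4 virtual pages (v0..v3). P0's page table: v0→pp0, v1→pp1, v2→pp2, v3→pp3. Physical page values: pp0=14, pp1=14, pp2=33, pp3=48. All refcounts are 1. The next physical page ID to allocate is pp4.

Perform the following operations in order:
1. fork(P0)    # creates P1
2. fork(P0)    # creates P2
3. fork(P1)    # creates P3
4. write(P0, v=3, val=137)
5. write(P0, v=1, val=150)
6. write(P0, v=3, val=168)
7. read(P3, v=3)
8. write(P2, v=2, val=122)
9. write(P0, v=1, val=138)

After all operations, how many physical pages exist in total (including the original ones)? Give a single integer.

Op 1: fork(P0) -> P1. 4 ppages; refcounts: pp0:2 pp1:2 pp2:2 pp3:2
Op 2: fork(P0) -> P2. 4 ppages; refcounts: pp0:3 pp1:3 pp2:3 pp3:3
Op 3: fork(P1) -> P3. 4 ppages; refcounts: pp0:4 pp1:4 pp2:4 pp3:4
Op 4: write(P0, v3, 137). refcount(pp3)=4>1 -> COPY to pp4. 5 ppages; refcounts: pp0:4 pp1:4 pp2:4 pp3:3 pp4:1
Op 5: write(P0, v1, 150). refcount(pp1)=4>1 -> COPY to pp5. 6 ppages; refcounts: pp0:4 pp1:3 pp2:4 pp3:3 pp4:1 pp5:1
Op 6: write(P0, v3, 168). refcount(pp4)=1 -> write in place. 6 ppages; refcounts: pp0:4 pp1:3 pp2:4 pp3:3 pp4:1 pp5:1
Op 7: read(P3, v3) -> 48. No state change.
Op 8: write(P2, v2, 122). refcount(pp2)=4>1 -> COPY to pp6. 7 ppages; refcounts: pp0:4 pp1:3 pp2:3 pp3:3 pp4:1 pp5:1 pp6:1
Op 9: write(P0, v1, 138). refcount(pp5)=1 -> write in place. 7 ppages; refcounts: pp0:4 pp1:3 pp2:3 pp3:3 pp4:1 pp5:1 pp6:1

Answer: 7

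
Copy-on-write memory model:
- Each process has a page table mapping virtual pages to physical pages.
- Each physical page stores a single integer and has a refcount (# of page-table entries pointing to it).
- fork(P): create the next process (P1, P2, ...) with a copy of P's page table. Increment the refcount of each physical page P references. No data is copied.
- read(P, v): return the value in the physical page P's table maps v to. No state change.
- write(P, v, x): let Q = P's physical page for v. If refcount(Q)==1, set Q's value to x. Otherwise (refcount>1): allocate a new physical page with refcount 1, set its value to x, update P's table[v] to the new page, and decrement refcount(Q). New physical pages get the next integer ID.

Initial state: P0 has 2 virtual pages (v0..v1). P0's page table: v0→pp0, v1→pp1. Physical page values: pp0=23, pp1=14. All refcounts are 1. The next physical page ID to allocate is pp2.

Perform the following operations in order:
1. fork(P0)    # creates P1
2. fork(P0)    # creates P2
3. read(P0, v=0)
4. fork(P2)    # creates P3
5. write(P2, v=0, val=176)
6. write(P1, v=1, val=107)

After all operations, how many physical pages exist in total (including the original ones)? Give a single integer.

Answer: 4

Derivation:
Op 1: fork(P0) -> P1. 2 ppages; refcounts: pp0:2 pp1:2
Op 2: fork(P0) -> P2. 2 ppages; refcounts: pp0:3 pp1:3
Op 3: read(P0, v0) -> 23. No state change.
Op 4: fork(P2) -> P3. 2 ppages; refcounts: pp0:4 pp1:4
Op 5: write(P2, v0, 176). refcount(pp0)=4>1 -> COPY to pp2. 3 ppages; refcounts: pp0:3 pp1:4 pp2:1
Op 6: write(P1, v1, 107). refcount(pp1)=4>1 -> COPY to pp3. 4 ppages; refcounts: pp0:3 pp1:3 pp2:1 pp3:1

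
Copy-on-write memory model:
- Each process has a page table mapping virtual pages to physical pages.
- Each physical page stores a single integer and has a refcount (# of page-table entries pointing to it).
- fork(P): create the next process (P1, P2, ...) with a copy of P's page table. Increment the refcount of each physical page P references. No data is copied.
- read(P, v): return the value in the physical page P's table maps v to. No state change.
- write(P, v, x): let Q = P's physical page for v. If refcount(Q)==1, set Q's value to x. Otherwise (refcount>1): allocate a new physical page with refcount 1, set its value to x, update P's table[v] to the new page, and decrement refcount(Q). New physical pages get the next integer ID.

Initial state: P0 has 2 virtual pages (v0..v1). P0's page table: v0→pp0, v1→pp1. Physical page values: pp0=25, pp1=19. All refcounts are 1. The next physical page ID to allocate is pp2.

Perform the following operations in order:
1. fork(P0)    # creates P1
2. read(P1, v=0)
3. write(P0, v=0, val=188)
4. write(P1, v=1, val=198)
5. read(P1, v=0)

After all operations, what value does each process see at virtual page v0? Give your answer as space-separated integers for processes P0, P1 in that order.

Answer: 188 25

Derivation:
Op 1: fork(P0) -> P1. 2 ppages; refcounts: pp0:2 pp1:2
Op 2: read(P1, v0) -> 25. No state change.
Op 3: write(P0, v0, 188). refcount(pp0)=2>1 -> COPY to pp2. 3 ppages; refcounts: pp0:1 pp1:2 pp2:1
Op 4: write(P1, v1, 198). refcount(pp1)=2>1 -> COPY to pp3. 4 ppages; refcounts: pp0:1 pp1:1 pp2:1 pp3:1
Op 5: read(P1, v0) -> 25. No state change.
P0: v0 -> pp2 = 188
P1: v0 -> pp0 = 25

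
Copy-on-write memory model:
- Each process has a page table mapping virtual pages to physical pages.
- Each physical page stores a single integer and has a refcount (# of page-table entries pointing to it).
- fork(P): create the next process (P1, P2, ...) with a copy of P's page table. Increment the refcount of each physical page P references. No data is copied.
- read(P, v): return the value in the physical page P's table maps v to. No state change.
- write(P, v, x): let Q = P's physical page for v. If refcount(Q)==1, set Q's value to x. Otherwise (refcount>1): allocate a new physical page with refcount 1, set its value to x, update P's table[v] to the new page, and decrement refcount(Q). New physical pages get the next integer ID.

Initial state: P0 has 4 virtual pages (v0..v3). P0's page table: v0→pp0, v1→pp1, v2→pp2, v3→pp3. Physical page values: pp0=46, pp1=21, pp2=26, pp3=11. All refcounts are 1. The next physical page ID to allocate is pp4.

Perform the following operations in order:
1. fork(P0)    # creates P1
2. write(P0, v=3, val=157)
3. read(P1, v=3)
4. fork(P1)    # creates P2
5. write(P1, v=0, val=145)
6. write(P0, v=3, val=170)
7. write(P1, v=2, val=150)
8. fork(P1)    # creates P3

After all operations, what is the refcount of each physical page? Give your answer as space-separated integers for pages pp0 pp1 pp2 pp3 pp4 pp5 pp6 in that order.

Answer: 2 4 2 3 1 2 2

Derivation:
Op 1: fork(P0) -> P1. 4 ppages; refcounts: pp0:2 pp1:2 pp2:2 pp3:2
Op 2: write(P0, v3, 157). refcount(pp3)=2>1 -> COPY to pp4. 5 ppages; refcounts: pp0:2 pp1:2 pp2:2 pp3:1 pp4:1
Op 3: read(P1, v3) -> 11. No state change.
Op 4: fork(P1) -> P2. 5 ppages; refcounts: pp0:3 pp1:3 pp2:3 pp3:2 pp4:1
Op 5: write(P1, v0, 145). refcount(pp0)=3>1 -> COPY to pp5. 6 ppages; refcounts: pp0:2 pp1:3 pp2:3 pp3:2 pp4:1 pp5:1
Op 6: write(P0, v3, 170). refcount(pp4)=1 -> write in place. 6 ppages; refcounts: pp0:2 pp1:3 pp2:3 pp3:2 pp4:1 pp5:1
Op 7: write(P1, v2, 150). refcount(pp2)=3>1 -> COPY to pp6. 7 ppages; refcounts: pp0:2 pp1:3 pp2:2 pp3:2 pp4:1 pp5:1 pp6:1
Op 8: fork(P1) -> P3. 7 ppages; refcounts: pp0:2 pp1:4 pp2:2 pp3:3 pp4:1 pp5:2 pp6:2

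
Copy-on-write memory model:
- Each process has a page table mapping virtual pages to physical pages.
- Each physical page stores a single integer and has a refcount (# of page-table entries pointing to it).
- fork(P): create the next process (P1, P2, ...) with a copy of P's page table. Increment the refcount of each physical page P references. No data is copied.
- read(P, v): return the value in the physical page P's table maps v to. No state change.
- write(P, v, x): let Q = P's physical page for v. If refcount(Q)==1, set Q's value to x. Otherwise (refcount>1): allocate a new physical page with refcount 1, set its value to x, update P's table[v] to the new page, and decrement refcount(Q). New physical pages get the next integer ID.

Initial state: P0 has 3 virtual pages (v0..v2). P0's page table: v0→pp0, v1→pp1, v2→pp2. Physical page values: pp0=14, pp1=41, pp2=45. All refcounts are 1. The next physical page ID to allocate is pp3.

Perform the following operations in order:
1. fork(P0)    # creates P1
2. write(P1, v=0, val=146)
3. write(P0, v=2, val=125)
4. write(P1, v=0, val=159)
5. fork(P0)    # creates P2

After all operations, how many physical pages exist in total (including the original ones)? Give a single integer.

Answer: 5

Derivation:
Op 1: fork(P0) -> P1. 3 ppages; refcounts: pp0:2 pp1:2 pp2:2
Op 2: write(P1, v0, 146). refcount(pp0)=2>1 -> COPY to pp3. 4 ppages; refcounts: pp0:1 pp1:2 pp2:2 pp3:1
Op 3: write(P0, v2, 125). refcount(pp2)=2>1 -> COPY to pp4. 5 ppages; refcounts: pp0:1 pp1:2 pp2:1 pp3:1 pp4:1
Op 4: write(P1, v0, 159). refcount(pp3)=1 -> write in place. 5 ppages; refcounts: pp0:1 pp1:2 pp2:1 pp3:1 pp4:1
Op 5: fork(P0) -> P2. 5 ppages; refcounts: pp0:2 pp1:3 pp2:1 pp3:1 pp4:2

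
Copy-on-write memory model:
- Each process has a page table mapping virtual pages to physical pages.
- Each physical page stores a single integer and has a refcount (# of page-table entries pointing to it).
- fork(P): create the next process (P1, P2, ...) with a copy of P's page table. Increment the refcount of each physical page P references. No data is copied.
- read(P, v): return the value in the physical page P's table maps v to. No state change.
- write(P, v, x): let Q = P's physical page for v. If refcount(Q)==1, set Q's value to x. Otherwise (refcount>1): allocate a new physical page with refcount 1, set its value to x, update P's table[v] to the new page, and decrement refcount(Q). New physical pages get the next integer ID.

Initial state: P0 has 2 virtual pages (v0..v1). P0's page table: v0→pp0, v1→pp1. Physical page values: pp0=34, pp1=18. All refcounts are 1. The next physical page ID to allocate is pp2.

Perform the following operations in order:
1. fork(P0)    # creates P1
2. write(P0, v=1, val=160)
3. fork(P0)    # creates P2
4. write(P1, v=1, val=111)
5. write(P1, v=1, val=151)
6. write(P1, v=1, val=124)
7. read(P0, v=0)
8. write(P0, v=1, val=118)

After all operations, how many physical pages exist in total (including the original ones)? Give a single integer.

Op 1: fork(P0) -> P1. 2 ppages; refcounts: pp0:2 pp1:2
Op 2: write(P0, v1, 160). refcount(pp1)=2>1 -> COPY to pp2. 3 ppages; refcounts: pp0:2 pp1:1 pp2:1
Op 3: fork(P0) -> P2. 3 ppages; refcounts: pp0:3 pp1:1 pp2:2
Op 4: write(P1, v1, 111). refcount(pp1)=1 -> write in place. 3 ppages; refcounts: pp0:3 pp1:1 pp2:2
Op 5: write(P1, v1, 151). refcount(pp1)=1 -> write in place. 3 ppages; refcounts: pp0:3 pp1:1 pp2:2
Op 6: write(P1, v1, 124). refcount(pp1)=1 -> write in place. 3 ppages; refcounts: pp0:3 pp1:1 pp2:2
Op 7: read(P0, v0) -> 34. No state change.
Op 8: write(P0, v1, 118). refcount(pp2)=2>1 -> COPY to pp3. 4 ppages; refcounts: pp0:3 pp1:1 pp2:1 pp3:1

Answer: 4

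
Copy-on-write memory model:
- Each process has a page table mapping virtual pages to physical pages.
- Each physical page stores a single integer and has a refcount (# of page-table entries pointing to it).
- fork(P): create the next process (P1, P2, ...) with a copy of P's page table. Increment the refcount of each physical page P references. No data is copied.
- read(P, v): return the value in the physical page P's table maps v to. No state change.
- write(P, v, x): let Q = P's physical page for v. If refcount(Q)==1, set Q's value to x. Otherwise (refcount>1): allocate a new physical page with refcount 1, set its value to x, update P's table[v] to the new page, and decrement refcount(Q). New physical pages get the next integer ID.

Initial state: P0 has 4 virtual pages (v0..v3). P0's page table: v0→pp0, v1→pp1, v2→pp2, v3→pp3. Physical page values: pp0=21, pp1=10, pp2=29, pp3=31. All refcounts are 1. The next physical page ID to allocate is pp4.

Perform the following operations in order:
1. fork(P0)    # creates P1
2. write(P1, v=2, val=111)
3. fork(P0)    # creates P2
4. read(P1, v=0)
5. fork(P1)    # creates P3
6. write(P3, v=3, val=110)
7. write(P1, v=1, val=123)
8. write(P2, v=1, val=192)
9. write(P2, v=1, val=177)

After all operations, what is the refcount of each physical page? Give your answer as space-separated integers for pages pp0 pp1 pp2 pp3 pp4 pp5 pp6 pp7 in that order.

Answer: 4 2 2 3 2 1 1 1

Derivation:
Op 1: fork(P0) -> P1. 4 ppages; refcounts: pp0:2 pp1:2 pp2:2 pp3:2
Op 2: write(P1, v2, 111). refcount(pp2)=2>1 -> COPY to pp4. 5 ppages; refcounts: pp0:2 pp1:2 pp2:1 pp3:2 pp4:1
Op 3: fork(P0) -> P2. 5 ppages; refcounts: pp0:3 pp1:3 pp2:2 pp3:3 pp4:1
Op 4: read(P1, v0) -> 21. No state change.
Op 5: fork(P1) -> P3. 5 ppages; refcounts: pp0:4 pp1:4 pp2:2 pp3:4 pp4:2
Op 6: write(P3, v3, 110). refcount(pp3)=4>1 -> COPY to pp5. 6 ppages; refcounts: pp0:4 pp1:4 pp2:2 pp3:3 pp4:2 pp5:1
Op 7: write(P1, v1, 123). refcount(pp1)=4>1 -> COPY to pp6. 7 ppages; refcounts: pp0:4 pp1:3 pp2:2 pp3:3 pp4:2 pp5:1 pp6:1
Op 8: write(P2, v1, 192). refcount(pp1)=3>1 -> COPY to pp7. 8 ppages; refcounts: pp0:4 pp1:2 pp2:2 pp3:3 pp4:2 pp5:1 pp6:1 pp7:1
Op 9: write(P2, v1, 177). refcount(pp7)=1 -> write in place. 8 ppages; refcounts: pp0:4 pp1:2 pp2:2 pp3:3 pp4:2 pp5:1 pp6:1 pp7:1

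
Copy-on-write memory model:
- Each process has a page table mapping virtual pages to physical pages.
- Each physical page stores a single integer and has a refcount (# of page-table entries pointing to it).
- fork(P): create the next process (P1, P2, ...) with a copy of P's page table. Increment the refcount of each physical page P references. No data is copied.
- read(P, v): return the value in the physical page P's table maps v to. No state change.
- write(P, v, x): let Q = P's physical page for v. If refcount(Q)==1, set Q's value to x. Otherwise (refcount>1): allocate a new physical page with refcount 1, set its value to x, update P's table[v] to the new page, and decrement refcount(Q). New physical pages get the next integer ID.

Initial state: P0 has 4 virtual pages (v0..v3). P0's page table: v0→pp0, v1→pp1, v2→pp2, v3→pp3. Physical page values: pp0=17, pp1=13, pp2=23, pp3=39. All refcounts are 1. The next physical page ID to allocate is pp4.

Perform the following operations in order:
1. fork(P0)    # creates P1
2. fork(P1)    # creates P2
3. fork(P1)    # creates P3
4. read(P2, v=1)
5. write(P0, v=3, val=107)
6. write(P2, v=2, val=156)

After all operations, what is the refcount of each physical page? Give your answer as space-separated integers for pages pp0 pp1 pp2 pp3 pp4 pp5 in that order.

Answer: 4 4 3 3 1 1

Derivation:
Op 1: fork(P0) -> P1. 4 ppages; refcounts: pp0:2 pp1:2 pp2:2 pp3:2
Op 2: fork(P1) -> P2. 4 ppages; refcounts: pp0:3 pp1:3 pp2:3 pp3:3
Op 3: fork(P1) -> P3. 4 ppages; refcounts: pp0:4 pp1:4 pp2:4 pp3:4
Op 4: read(P2, v1) -> 13. No state change.
Op 5: write(P0, v3, 107). refcount(pp3)=4>1 -> COPY to pp4. 5 ppages; refcounts: pp0:4 pp1:4 pp2:4 pp3:3 pp4:1
Op 6: write(P2, v2, 156). refcount(pp2)=4>1 -> COPY to pp5. 6 ppages; refcounts: pp0:4 pp1:4 pp2:3 pp3:3 pp4:1 pp5:1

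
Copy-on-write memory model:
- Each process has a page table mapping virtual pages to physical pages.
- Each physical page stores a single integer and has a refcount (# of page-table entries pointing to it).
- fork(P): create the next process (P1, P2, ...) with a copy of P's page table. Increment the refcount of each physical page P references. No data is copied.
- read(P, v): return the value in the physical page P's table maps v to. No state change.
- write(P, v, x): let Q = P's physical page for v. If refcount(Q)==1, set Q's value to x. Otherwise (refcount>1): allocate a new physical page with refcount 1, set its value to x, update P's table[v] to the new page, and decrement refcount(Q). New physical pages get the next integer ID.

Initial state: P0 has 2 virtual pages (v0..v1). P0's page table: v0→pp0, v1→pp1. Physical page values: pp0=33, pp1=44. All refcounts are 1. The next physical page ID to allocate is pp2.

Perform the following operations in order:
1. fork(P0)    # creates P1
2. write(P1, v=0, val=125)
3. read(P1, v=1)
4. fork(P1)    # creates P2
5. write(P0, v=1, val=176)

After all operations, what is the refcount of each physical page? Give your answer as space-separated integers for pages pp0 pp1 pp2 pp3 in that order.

Op 1: fork(P0) -> P1. 2 ppages; refcounts: pp0:2 pp1:2
Op 2: write(P1, v0, 125). refcount(pp0)=2>1 -> COPY to pp2. 3 ppages; refcounts: pp0:1 pp1:2 pp2:1
Op 3: read(P1, v1) -> 44. No state change.
Op 4: fork(P1) -> P2. 3 ppages; refcounts: pp0:1 pp1:3 pp2:2
Op 5: write(P0, v1, 176). refcount(pp1)=3>1 -> COPY to pp3. 4 ppages; refcounts: pp0:1 pp1:2 pp2:2 pp3:1

Answer: 1 2 2 1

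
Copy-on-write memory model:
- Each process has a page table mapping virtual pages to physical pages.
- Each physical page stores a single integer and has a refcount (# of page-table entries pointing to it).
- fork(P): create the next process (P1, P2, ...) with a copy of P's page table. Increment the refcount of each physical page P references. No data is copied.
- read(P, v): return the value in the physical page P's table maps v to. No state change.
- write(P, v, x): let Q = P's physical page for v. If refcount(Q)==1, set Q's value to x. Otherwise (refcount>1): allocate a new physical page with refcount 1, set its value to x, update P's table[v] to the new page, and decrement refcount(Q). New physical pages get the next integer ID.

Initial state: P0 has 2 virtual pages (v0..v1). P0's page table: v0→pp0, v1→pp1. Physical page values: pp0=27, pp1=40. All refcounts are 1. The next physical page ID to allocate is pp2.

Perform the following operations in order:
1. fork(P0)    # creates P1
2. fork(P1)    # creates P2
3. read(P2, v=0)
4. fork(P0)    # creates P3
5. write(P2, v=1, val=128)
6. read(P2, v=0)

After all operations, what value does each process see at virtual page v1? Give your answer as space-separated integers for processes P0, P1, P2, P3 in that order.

Op 1: fork(P0) -> P1. 2 ppages; refcounts: pp0:2 pp1:2
Op 2: fork(P1) -> P2. 2 ppages; refcounts: pp0:3 pp1:3
Op 3: read(P2, v0) -> 27. No state change.
Op 4: fork(P0) -> P3. 2 ppages; refcounts: pp0:4 pp1:4
Op 5: write(P2, v1, 128). refcount(pp1)=4>1 -> COPY to pp2. 3 ppages; refcounts: pp0:4 pp1:3 pp2:1
Op 6: read(P2, v0) -> 27. No state change.
P0: v1 -> pp1 = 40
P1: v1 -> pp1 = 40
P2: v1 -> pp2 = 128
P3: v1 -> pp1 = 40

Answer: 40 40 128 40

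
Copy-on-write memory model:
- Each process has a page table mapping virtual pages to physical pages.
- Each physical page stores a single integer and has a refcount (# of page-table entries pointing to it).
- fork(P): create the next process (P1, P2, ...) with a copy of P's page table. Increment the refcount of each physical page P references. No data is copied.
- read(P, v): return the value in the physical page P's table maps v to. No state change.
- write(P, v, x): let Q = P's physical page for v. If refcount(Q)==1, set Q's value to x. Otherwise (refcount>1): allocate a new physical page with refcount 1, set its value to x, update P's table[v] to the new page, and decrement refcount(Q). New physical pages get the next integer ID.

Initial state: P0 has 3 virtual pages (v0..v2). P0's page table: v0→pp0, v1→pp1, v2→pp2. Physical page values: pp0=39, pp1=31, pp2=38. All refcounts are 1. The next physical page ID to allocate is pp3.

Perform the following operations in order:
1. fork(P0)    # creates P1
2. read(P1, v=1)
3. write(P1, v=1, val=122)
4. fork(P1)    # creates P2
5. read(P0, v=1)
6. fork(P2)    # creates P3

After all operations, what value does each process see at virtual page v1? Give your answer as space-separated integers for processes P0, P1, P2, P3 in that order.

Answer: 31 122 122 122

Derivation:
Op 1: fork(P0) -> P1. 3 ppages; refcounts: pp0:2 pp1:2 pp2:2
Op 2: read(P1, v1) -> 31. No state change.
Op 3: write(P1, v1, 122). refcount(pp1)=2>1 -> COPY to pp3. 4 ppages; refcounts: pp0:2 pp1:1 pp2:2 pp3:1
Op 4: fork(P1) -> P2. 4 ppages; refcounts: pp0:3 pp1:1 pp2:3 pp3:2
Op 5: read(P0, v1) -> 31. No state change.
Op 6: fork(P2) -> P3. 4 ppages; refcounts: pp0:4 pp1:1 pp2:4 pp3:3
P0: v1 -> pp1 = 31
P1: v1 -> pp3 = 122
P2: v1 -> pp3 = 122
P3: v1 -> pp3 = 122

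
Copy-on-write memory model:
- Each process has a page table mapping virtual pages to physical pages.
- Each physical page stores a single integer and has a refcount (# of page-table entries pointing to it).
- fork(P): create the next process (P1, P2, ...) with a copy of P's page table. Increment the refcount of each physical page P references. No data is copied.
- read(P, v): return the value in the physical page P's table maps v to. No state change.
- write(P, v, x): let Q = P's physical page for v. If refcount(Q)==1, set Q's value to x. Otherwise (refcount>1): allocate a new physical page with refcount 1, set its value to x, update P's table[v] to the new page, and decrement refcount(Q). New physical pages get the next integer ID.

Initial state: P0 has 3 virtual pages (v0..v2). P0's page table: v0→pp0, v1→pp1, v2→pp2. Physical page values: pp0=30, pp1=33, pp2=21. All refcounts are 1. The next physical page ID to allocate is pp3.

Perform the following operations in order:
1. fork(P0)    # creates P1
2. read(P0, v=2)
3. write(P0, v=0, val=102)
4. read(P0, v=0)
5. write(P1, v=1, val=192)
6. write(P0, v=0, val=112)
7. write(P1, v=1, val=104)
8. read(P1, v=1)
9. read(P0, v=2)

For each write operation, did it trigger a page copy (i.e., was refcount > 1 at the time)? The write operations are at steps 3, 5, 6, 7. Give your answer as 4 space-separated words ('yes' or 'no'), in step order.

Op 1: fork(P0) -> P1. 3 ppages; refcounts: pp0:2 pp1:2 pp2:2
Op 2: read(P0, v2) -> 21. No state change.
Op 3: write(P0, v0, 102). refcount(pp0)=2>1 -> COPY to pp3. 4 ppages; refcounts: pp0:1 pp1:2 pp2:2 pp3:1
Op 4: read(P0, v0) -> 102. No state change.
Op 5: write(P1, v1, 192). refcount(pp1)=2>1 -> COPY to pp4. 5 ppages; refcounts: pp0:1 pp1:1 pp2:2 pp3:1 pp4:1
Op 6: write(P0, v0, 112). refcount(pp3)=1 -> write in place. 5 ppages; refcounts: pp0:1 pp1:1 pp2:2 pp3:1 pp4:1
Op 7: write(P1, v1, 104). refcount(pp4)=1 -> write in place. 5 ppages; refcounts: pp0:1 pp1:1 pp2:2 pp3:1 pp4:1
Op 8: read(P1, v1) -> 104. No state change.
Op 9: read(P0, v2) -> 21. No state change.

yes yes no no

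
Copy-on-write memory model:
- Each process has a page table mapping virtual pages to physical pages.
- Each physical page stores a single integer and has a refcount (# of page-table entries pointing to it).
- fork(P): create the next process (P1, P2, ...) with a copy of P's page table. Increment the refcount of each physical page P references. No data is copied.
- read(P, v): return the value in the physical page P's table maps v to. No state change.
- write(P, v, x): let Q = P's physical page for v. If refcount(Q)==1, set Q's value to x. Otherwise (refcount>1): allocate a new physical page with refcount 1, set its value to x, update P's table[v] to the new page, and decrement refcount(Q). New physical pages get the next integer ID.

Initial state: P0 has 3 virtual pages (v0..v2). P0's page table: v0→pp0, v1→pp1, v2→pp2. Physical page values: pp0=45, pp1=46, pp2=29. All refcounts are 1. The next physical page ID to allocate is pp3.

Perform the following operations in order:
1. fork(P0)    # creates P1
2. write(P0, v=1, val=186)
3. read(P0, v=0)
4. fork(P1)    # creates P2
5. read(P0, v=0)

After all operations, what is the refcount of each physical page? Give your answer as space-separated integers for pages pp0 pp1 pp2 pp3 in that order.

Answer: 3 2 3 1

Derivation:
Op 1: fork(P0) -> P1. 3 ppages; refcounts: pp0:2 pp1:2 pp2:2
Op 2: write(P0, v1, 186). refcount(pp1)=2>1 -> COPY to pp3. 4 ppages; refcounts: pp0:2 pp1:1 pp2:2 pp3:1
Op 3: read(P0, v0) -> 45. No state change.
Op 4: fork(P1) -> P2. 4 ppages; refcounts: pp0:3 pp1:2 pp2:3 pp3:1
Op 5: read(P0, v0) -> 45. No state change.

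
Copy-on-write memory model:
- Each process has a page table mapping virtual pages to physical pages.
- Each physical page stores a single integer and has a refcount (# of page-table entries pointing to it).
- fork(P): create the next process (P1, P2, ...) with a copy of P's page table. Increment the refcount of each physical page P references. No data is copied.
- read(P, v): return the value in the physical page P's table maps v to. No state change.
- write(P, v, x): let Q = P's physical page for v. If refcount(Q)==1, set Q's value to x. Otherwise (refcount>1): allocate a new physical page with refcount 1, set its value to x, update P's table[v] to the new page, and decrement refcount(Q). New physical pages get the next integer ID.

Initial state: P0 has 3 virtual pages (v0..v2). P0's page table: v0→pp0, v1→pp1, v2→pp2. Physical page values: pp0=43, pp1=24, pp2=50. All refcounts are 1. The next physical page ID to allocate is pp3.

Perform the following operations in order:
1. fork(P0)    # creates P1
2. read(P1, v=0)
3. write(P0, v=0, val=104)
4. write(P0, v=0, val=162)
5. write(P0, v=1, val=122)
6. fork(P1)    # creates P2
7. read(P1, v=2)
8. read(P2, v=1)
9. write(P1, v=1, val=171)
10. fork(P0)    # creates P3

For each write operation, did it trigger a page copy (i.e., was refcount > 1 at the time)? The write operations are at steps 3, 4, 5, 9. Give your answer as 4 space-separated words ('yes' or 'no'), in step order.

Op 1: fork(P0) -> P1. 3 ppages; refcounts: pp0:2 pp1:2 pp2:2
Op 2: read(P1, v0) -> 43. No state change.
Op 3: write(P0, v0, 104). refcount(pp0)=2>1 -> COPY to pp3. 4 ppages; refcounts: pp0:1 pp1:2 pp2:2 pp3:1
Op 4: write(P0, v0, 162). refcount(pp3)=1 -> write in place. 4 ppages; refcounts: pp0:1 pp1:2 pp2:2 pp3:1
Op 5: write(P0, v1, 122). refcount(pp1)=2>1 -> COPY to pp4. 5 ppages; refcounts: pp0:1 pp1:1 pp2:2 pp3:1 pp4:1
Op 6: fork(P1) -> P2. 5 ppages; refcounts: pp0:2 pp1:2 pp2:3 pp3:1 pp4:1
Op 7: read(P1, v2) -> 50. No state change.
Op 8: read(P2, v1) -> 24. No state change.
Op 9: write(P1, v1, 171). refcount(pp1)=2>1 -> COPY to pp5. 6 ppages; refcounts: pp0:2 pp1:1 pp2:3 pp3:1 pp4:1 pp5:1
Op 10: fork(P0) -> P3. 6 ppages; refcounts: pp0:2 pp1:1 pp2:4 pp3:2 pp4:2 pp5:1

yes no yes yes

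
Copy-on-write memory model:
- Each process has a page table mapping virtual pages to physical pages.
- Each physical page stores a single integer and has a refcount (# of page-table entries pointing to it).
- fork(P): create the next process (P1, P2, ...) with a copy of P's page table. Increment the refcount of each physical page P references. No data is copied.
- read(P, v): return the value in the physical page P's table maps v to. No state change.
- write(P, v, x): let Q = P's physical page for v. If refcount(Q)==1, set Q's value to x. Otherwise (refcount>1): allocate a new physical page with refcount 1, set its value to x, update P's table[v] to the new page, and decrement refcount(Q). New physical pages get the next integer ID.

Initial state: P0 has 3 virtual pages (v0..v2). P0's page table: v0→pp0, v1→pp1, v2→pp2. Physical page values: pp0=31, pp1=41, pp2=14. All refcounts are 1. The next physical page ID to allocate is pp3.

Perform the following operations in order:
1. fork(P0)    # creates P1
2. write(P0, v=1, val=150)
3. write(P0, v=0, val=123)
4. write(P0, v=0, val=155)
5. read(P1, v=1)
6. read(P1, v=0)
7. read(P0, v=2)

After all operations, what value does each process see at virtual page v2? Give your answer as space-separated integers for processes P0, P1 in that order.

Op 1: fork(P0) -> P1. 3 ppages; refcounts: pp0:2 pp1:2 pp2:2
Op 2: write(P0, v1, 150). refcount(pp1)=2>1 -> COPY to pp3. 4 ppages; refcounts: pp0:2 pp1:1 pp2:2 pp3:1
Op 3: write(P0, v0, 123). refcount(pp0)=2>1 -> COPY to pp4. 5 ppages; refcounts: pp0:1 pp1:1 pp2:2 pp3:1 pp4:1
Op 4: write(P0, v0, 155). refcount(pp4)=1 -> write in place. 5 ppages; refcounts: pp0:1 pp1:1 pp2:2 pp3:1 pp4:1
Op 5: read(P1, v1) -> 41. No state change.
Op 6: read(P1, v0) -> 31. No state change.
Op 7: read(P0, v2) -> 14. No state change.
P0: v2 -> pp2 = 14
P1: v2 -> pp2 = 14

Answer: 14 14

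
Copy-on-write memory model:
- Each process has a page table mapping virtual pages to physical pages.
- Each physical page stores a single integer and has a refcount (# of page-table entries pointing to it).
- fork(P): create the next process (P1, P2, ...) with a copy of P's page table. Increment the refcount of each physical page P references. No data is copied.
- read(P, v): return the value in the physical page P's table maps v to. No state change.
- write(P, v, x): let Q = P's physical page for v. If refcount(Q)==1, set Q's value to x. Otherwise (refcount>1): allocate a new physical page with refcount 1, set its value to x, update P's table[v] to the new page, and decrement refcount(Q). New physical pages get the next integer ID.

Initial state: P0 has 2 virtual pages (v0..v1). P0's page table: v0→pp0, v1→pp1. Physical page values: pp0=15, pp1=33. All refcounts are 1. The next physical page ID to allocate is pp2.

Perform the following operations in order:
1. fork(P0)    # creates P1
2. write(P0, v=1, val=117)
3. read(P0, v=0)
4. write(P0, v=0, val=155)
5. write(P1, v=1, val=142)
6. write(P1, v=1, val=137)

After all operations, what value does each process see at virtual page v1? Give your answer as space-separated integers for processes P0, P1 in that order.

Answer: 117 137

Derivation:
Op 1: fork(P0) -> P1. 2 ppages; refcounts: pp0:2 pp1:2
Op 2: write(P0, v1, 117). refcount(pp1)=2>1 -> COPY to pp2. 3 ppages; refcounts: pp0:2 pp1:1 pp2:1
Op 3: read(P0, v0) -> 15. No state change.
Op 4: write(P0, v0, 155). refcount(pp0)=2>1 -> COPY to pp3. 4 ppages; refcounts: pp0:1 pp1:1 pp2:1 pp3:1
Op 5: write(P1, v1, 142). refcount(pp1)=1 -> write in place. 4 ppages; refcounts: pp0:1 pp1:1 pp2:1 pp3:1
Op 6: write(P1, v1, 137). refcount(pp1)=1 -> write in place. 4 ppages; refcounts: pp0:1 pp1:1 pp2:1 pp3:1
P0: v1 -> pp2 = 117
P1: v1 -> pp1 = 137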